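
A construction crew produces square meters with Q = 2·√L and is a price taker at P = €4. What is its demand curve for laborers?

L(w) = 16/w²

MP_L = (1/2)·2·L^(-1/2) = L^(-1/2).
Setting P·MP_L = w: 4·L^(-1/2) = w.
Solving for L: L^(-1/2) = w/4, so L = (4/w)^(2).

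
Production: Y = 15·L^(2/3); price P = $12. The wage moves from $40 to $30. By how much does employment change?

ΔL = 37

From P·MP_L = w with MP_L = 10·L^(-1/3), the labor demand is L(w) = (120/w)^(3).
At w = 40: L = 27. At w = 30: L = 64.
ΔL = 64 − 27 = 37.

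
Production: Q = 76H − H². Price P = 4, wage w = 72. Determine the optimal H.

H* = 29

The marginal product of H is MP_H = 76 − 2H.
A price-taking firm hires until the value of the marginal product equals the wage: P·MP_H = w, so 4·(76 − 2H) = 72.
Then 76 − 2H = 18, giving H = 29.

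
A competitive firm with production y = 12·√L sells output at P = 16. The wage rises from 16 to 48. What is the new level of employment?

L* = 4

From P·MP_L = w with MP_L = 6·L^(-1/2), the labor demand is L(w) = (96/w)^(2).
At w = 16: L = 36. At w = 48: L = 4.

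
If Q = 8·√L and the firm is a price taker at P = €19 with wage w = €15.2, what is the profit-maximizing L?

L* = 25

MP_L = (1/2)·8·L^(-1/2) = 4·L^(-1/2).
Profit maximization for a price taker requires P·MP_L = w: 19·4·L^(-1/2) = 15.2.
So L^(-1/2) = 0.2, which gives L = 25.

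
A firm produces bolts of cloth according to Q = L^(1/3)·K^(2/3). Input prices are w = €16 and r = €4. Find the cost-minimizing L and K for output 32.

Cost minimization requires the marginal rate of technical substitution to equal the input-price ratio: MP_L/MP_K = w/r.
Here MP_L/MP_K = (1/3)·(K/L)/(2/3) = 0.5·(K/L). Setting this equal to 16/4 = 4 gives K = 8L.
Substituting into Q = 32: L^(1/3)·(8L)^(2/3) = 32.
Solving, L = 8 and K = 64.

L* = 8, K* = 64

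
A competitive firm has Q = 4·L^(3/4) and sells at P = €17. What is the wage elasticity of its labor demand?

ε = -4

MP_L = (3/4)·4·L^(-1/4), so P·MP_L = w gives 51·L^(-1/4) = w.
Solving, L(w) = (51/w)^(4). This is a constant-elasticity form: L ∝ w^(−4), so ε = −4.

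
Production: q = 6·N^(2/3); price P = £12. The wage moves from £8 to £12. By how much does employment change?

From P·MP_N = w with MP_N = 4·N^(-1/3), the labor demand is N(w) = (48/w)^(3).
At w = 8: N = 216. At w = 12: N = 64.
ΔN = 64 − 216 = -152.

ΔN = -152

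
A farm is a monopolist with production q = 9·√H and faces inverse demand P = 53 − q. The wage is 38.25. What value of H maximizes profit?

Marginal revenue from the inverse demand is MR = 53 − 2q.
The marginal product is MP_H = 4.5·H^(-1/2).
A monopolist hires until marginal revenue product equals the wage: MR·MP_H = w.
At H, q = 9·√H. Substituting and solving: (53 − 18·√H)·4.5·H^(-1/2) = 38.25 gives H = 4.

H* = 4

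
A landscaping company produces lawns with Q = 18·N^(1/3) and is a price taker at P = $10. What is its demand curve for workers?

MP_N = (1/3)·18·N^(-2/3) = 6·N^(-2/3).
Setting P·MP_N = w: 60·N^(-2/3) = w.
Solving for N: N^(-2/3) = w/60, so N = (60/w)^(3/2).

N(w) = (60/w)^(3/2)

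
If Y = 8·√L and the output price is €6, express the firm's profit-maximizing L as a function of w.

MP_L = (1/2)·8·L^(-1/2) = 4·L^(-1/2).
Setting P·MP_L = w: 24·L^(-1/2) = w.
Solving for L: L^(-1/2) = w/24, so L = (24/w)^(2).

L(w) = 576/w²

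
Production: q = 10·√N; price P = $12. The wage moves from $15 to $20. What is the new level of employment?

N* = 9

From P·MP_N = w with MP_N = 5·N^(-1/2), the labor demand is N(w) = (60/w)^(2).
At w = 15: N = 16. At w = 20: N = 9.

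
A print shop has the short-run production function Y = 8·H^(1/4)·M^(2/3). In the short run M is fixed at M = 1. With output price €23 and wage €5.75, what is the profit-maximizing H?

H* = 16

With M = 1, MP_H = (1/4)·8·H^(-3/4)·1^(2/3) = 2·H^(-3/4).
Profit maximization for a price taker requires P·MP_H = w: 23·2·H^(-3/4) = 5.75.
So H^(-3/4) = 0.125, which gives H = 16.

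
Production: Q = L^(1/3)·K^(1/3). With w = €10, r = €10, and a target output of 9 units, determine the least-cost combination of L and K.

Cost minimization requires the marginal rate of technical substitution to equal the input-price ratio: MP_L/MP_K = w/r.
Here MP_L/MP_K = (1/3)·(K/L)/(1/3) = (K/L). Setting this equal to 10/10 = 1 gives K = L.
Substituting into Q = 9: L^(1/3)·(L)^(1/3) = 9.
Solving, L = 27 and K = 27.

L* = 27, K* = 27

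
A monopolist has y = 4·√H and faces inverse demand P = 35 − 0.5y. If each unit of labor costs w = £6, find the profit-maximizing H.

H* = 25

Marginal revenue from the inverse demand is MR = 35 − y.
The marginal product is MP_H = 2·H^(-1/2).
A monopolist hires until marginal revenue product equals the wage: MR·MP_H = w.
At H, y = 4·√H. Substituting and solving: (35 − 4·√H)·2·H^(-1/2) = 6 gives H = 25.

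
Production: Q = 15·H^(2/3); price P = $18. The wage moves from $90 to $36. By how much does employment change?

From P·MP_H = w with MP_H = 10·H^(-1/3), the labor demand is H(w) = (180/w)^(3).
At w = 90: H = 8. At w = 36: H = 125.
ΔH = 125 − 8 = 117.

ΔH = 117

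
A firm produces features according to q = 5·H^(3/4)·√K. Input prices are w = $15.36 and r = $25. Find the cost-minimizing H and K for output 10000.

Cost minimization requires the marginal rate of technical substitution to equal the input-price ratio: MP_H/MP_K = w/r.
Here MP_H/MP_K = (3/4)·(K/H)/(1/2) = 1.5·(K/H). Setting this equal to 15.36/25 = 0.6144 gives K = 0.4096H.
Substituting into q = 10000: 5·H^(3/4)·(0.4096H)^(1/2) = 10000.
Solving, H = 625 and K = 256.

H* = 625, K* = 256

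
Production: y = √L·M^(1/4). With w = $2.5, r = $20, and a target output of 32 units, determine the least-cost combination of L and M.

Cost minimization requires the marginal rate of technical substitution to equal the input-price ratio: MP_L/MP_M = w/r.
Here MP_L/MP_M = (1/2)·(M/L)/(1/4) = 2·(M/L). Setting this equal to 2.5/20 = 0.125 gives M = 0.0625L.
Substituting into y = 32: L^(1/2)·(0.0625L)^(1/4) = 32.
Solving, L = 256 and M = 16.

L* = 256, M* = 16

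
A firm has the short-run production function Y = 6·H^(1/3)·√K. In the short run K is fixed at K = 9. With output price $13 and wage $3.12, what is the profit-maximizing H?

H* = 125

With K = 9, MP_H = (1/3)·6·H^(-2/3)·9^(1/2) = 6·H^(-2/3).
Profit maximization for a price taker requires P·MP_H = w: 13·6·H^(-2/3) = 3.12.
So H^(-2/3) = 0.04, which gives H = 125.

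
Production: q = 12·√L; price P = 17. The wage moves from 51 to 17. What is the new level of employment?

From P·MP_L = w with MP_L = 6·L^(-1/2), the labor demand is L(w) = (102/w)^(2).
At w = 51: L = 4. At w = 17: L = 36.

L* = 36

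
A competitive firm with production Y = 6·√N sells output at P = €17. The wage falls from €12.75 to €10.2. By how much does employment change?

ΔN = 9

From P·MP_N = w with MP_N = 3·N^(-1/2), the labor demand is N(w) = (51/w)^(2).
At w = 12.75: N = 16. At w = 10.2: N = 25.
ΔN = 25 − 16 = 9.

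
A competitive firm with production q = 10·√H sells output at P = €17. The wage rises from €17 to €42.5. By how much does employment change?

From P·MP_H = w with MP_H = 5·H^(-1/2), the labor demand is H(w) = (85/w)^(2).
At w = 17: H = 25. At w = 42.5: H = 4.
ΔH = 4 − 25 = -21.

ΔH = -21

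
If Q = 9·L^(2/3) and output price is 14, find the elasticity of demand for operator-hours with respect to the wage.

MP_L = (2/3)·9·L^(-1/3), so P·MP_L = w gives 84·L^(-1/3) = w.
Solving, L(w) = (84/w)^(3). This is a constant-elasticity form: L ∝ w^(−3), so ε = −3.

ε = -3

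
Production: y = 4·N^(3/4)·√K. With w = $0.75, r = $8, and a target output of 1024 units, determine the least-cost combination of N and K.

N* = 256, K* = 16

Cost minimization requires the marginal rate of technical substitution to equal the input-price ratio: MP_N/MP_K = w/r.
Here MP_N/MP_K = (3/4)·(K/N)/(1/2) = 1.5·(K/N). Setting this equal to 0.75/8 = 0.09375 gives K = 0.0625N.
Substituting into y = 1024: 4·N^(3/4)·(0.0625N)^(1/2) = 1024.
Solving, N = 256 and K = 16.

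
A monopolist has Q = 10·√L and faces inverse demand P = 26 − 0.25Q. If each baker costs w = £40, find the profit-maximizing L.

Marginal revenue from the inverse demand is MR = 26 − 0.5Q.
The marginal product is MP_L = 5·L^(-1/2).
A monopolist hires until marginal revenue product equals the wage: MR·MP_L = w.
At L, Q = 10·√L. Substituting and solving: (26 − 5·√L)·5·L^(-1/2) = 40 gives L = 4.

L* = 4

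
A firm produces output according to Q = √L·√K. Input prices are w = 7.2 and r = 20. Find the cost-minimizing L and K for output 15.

Cost minimization requires the marginal rate of technical substitution to equal the input-price ratio: MP_L/MP_K = w/r.
Here MP_L/MP_K = (1/2)·(K/L)/(1/2) = (K/L). Setting this equal to 7.2/20 = 0.36 gives K = 0.36L.
Substituting into Q = 15: L^(1/2)·(0.36L)^(1/2) = 15.
Solving, L = 25 and K = 9.

L* = 25, K* = 9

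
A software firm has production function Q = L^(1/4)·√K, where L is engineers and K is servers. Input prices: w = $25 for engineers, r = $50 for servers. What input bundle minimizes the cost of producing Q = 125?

Cost minimization requires the marginal rate of technical substitution to equal the input-price ratio: MP_L/MP_K = w/r.
Here MP_L/MP_K = (1/4)·(K/L)/(1/2) = 0.5·(K/L). Setting this equal to 25/50 = 0.5 gives K = L.
Substituting into Q = 125: L^(1/4)·(L)^(1/2) = 125.
Solving, L = 625 and K = 625.

L* = 625, K* = 625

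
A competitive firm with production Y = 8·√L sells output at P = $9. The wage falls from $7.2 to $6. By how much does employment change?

From P·MP_L = w with MP_L = 4·L^(-1/2), the labor demand is L(w) = (36/w)^(2).
At w = 7.2: L = 25. At w = 6: L = 36.
ΔL = 36 − 25 = 11.

ΔL = 11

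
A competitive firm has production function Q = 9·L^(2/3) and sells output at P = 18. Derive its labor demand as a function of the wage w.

L(w) = 1259712/w³

MP_L = (2/3)·9·L^(-1/3) = 6·L^(-1/3).
Setting P·MP_L = w: 108·L^(-1/3) = w.
Solving for L: L^(-1/3) = w/108, so L = (108/w)^(3).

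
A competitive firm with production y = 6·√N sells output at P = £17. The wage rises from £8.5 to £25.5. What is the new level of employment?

From P·MP_N = w with MP_N = 3·N^(-1/2), the labor demand is N(w) = (51/w)^(2).
At w = 8.5: N = 36. At w = 25.5: N = 4.

N* = 4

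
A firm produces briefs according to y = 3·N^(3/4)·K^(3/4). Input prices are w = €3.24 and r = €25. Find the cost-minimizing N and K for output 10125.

Cost minimization requires the marginal rate of technical substitution to equal the input-price ratio: MP_N/MP_K = w/r.
Here MP_N/MP_K = (3/4)·(K/N)/(3/4) = (K/N). Setting this equal to 3.24/25 = 0.1296 gives K = 0.1296N.
Substituting into y = 10125: 3·N^(3/4)·(0.1296N)^(3/4) = 10125.
Solving, N = 625 and K = 81.

N* = 625, K* = 81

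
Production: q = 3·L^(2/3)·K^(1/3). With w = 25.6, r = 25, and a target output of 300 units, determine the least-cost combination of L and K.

L* = 125, K* = 64

Cost minimization requires the marginal rate of technical substitution to equal the input-price ratio: MP_L/MP_K = w/r.
Here MP_L/MP_K = (2/3)·(K/L)/(1/3) = 2·(K/L). Setting this equal to 25.6/25 = 1.024 gives K = 0.512L.
Substituting into q = 300: 3·L^(2/3)·(0.512L)^(1/3) = 300.
Solving, L = 125 and K = 64.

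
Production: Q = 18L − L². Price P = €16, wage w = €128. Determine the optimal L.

L* = 5

The marginal product of L is MP_L = 18 − 2L.
A price-taking firm hires until the value of the marginal product equals the wage: P·MP_L = w, so 16·(18 − 2L) = 128.
Then 18 − 2L = 8, giving L = 5.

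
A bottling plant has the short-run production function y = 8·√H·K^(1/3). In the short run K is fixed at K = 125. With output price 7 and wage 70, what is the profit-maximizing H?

H* = 4

With K = 125, MP_H = (1/2)·8·H^(-1/2)·125^(1/3) = 20·H^(-1/2).
Profit maximization for a price taker requires P·MP_H = w: 7·20·H^(-1/2) = 70.
So H^(-1/2) = 0.5, which gives H = 4.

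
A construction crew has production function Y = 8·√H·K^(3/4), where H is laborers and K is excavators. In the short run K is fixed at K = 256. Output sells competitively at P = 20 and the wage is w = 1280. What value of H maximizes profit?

H* = 16

With K = 256, MP_H = (1/2)·8·H^(-1/2)·256^(3/4) = 256·H^(-1/2).
Profit maximization for a price taker requires P·MP_H = w: 20·256·H^(-1/2) = 1280.
So H^(-1/2) = 0.25, which gives H = 16.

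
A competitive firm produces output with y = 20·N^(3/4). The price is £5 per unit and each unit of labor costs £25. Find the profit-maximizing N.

MP_N = (3/4)·20·N^(-1/4) = 15·N^(-1/4).
Profit maximization for a price taker requires P·MP_N = w: 5·15·N^(-1/4) = 25.
So N^(-1/4) = 1/3, which gives N = 81.

N* = 81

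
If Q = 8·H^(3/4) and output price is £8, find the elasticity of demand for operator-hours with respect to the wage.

MP_H = (3/4)·8·H^(-1/4), so P·MP_H = w gives 48·H^(-1/4) = w.
Solving, H(w) = (48/w)^(4). This is a constant-elasticity form: H ∝ w^(−4), so ε = −4.

ε = -4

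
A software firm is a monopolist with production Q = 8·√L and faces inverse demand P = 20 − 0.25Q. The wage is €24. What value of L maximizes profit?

Marginal revenue from the inverse demand is MR = 20 − 0.5Q.
The marginal product is MP_L = 4·L^(-1/2).
A monopolist hires until marginal revenue product equals the wage: MR·MP_L = w.
At L, Q = 8·√L. Substituting and solving: (20 − 4·√L)·4·L^(-1/2) = 24 gives L = 4.

L* = 4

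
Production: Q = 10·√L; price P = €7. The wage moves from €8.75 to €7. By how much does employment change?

ΔL = 9

From P·MP_L = w with MP_L = 5·L^(-1/2), the labor demand is L(w) = (35/w)^(2).
At w = 8.75: L = 16. At w = 7: L = 25.
ΔL = 25 − 16 = 9.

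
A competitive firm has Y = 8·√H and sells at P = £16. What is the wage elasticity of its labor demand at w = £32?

ε = -2

MP_H = (1/2)·8·H^(-1/2), so P·MP_H = w gives 64·H^(-1/2) = w.
Solving, H(w) = (64/w)^(2). This is a constant-elasticity form: H ∝ w^(−2), so ε = −2.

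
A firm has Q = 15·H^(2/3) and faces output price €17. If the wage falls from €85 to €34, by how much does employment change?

From P·MP_H = w with MP_H = 10·H^(-1/3), the labor demand is H(w) = (170/w)^(3).
At w = 85: H = 8. At w = 34: H = 125.
ΔH = 125 − 8 = 117.

ΔH = 117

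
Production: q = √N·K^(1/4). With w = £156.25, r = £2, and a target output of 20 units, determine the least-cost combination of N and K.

Cost minimization requires the marginal rate of technical substitution to equal the input-price ratio: MP_N/MP_K = w/r.
Here MP_N/MP_K = (1/2)·(K/N)/(1/4) = 2·(K/N). Setting this equal to 156.25/2 = 78.125 gives K = 39.0625N.
Substituting into q = 20: N^(1/2)·(39.0625N)^(1/4) = 20.
Solving, N = 16 and K = 625.

N* = 16, K* = 625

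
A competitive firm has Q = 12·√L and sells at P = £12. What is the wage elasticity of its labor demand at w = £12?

ε = -2

MP_L = (1/2)·12·L^(-1/2), so P·MP_L = w gives 72·L^(-1/2) = w.
Solving, L(w) = (72/w)^(2). This is a constant-elasticity form: L ∝ w^(−2), so ε = −2.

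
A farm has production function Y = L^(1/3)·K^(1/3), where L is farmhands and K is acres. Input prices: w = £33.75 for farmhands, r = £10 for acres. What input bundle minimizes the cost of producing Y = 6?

L* = 8, K* = 27

Cost minimization requires the marginal rate of technical substitution to equal the input-price ratio: MP_L/MP_K = w/r.
Here MP_L/MP_K = (1/3)·(K/L)/(1/3) = (K/L). Setting this equal to 33.75/10 = 3.375 gives K = 3.375L.
Substituting into Y = 6: L^(1/3)·(3.375L)^(1/3) = 6.
Solving, L = 8 and K = 27.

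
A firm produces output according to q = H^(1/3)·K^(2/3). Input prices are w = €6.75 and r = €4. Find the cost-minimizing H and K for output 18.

Cost minimization requires the marginal rate of technical substitution to equal the input-price ratio: MP_H/MP_K = w/r.
Here MP_H/MP_K = (1/3)·(K/H)/(2/3) = 0.5·(K/H). Setting this equal to 6.75/4 = 1.6875 gives K = 3.375H.
Substituting into q = 18: H^(1/3)·(3.375H)^(2/3) = 18.
Solving, H = 8 and K = 27.

H* = 8, K* = 27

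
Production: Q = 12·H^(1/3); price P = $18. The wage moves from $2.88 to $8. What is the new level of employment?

From P·MP_H = w with MP_H = 4·H^(-2/3), the labor demand is H(w) = (72/w)^(3/2).
At w = 2.88: H = 125. At w = 8: H = 27.

H* = 27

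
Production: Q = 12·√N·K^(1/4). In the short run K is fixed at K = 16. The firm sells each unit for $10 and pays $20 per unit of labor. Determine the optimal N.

N* = 36

With K = 16, MP_N = (1/2)·12·N^(-1/2)·16^(1/4) = 12·N^(-1/2).
Profit maximization for a price taker requires P·MP_N = w: 10·12·N^(-1/2) = 20.
So N^(-1/2) = 1/6, which gives N = 36.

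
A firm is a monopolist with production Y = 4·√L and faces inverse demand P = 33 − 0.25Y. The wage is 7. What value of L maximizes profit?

Marginal revenue from the inverse demand is MR = 33 − 0.5Y.
The marginal product is MP_L = 2·L^(-1/2).
A monopolist hires until marginal revenue product equals the wage: MR·MP_L = w.
At L, Y = 4·√L. Substituting and solving: (33 − 2·√L)·2·L^(-1/2) = 7 gives L = 36.

L* = 36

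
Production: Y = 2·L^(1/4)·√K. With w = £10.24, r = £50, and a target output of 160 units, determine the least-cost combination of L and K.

L* = 625, K* = 256

Cost minimization requires the marginal rate of technical substitution to equal the input-price ratio: MP_L/MP_K = w/r.
Here MP_L/MP_K = (1/4)·(K/L)/(1/2) = 0.5·(K/L). Setting this equal to 10.24/50 = 0.2048 gives K = 0.4096L.
Substituting into Y = 160: 2·L^(1/4)·(0.4096L)^(1/2) = 160.
Solving, L = 625 and K = 256.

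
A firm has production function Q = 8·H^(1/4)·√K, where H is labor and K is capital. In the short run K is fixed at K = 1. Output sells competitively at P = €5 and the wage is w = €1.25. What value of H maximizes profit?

With K = 1, MP_H = (1/4)·8·H^(-3/4)·1^(1/2) = 2·H^(-3/4).
Profit maximization for a price taker requires P·MP_H = w: 5·2·H^(-3/4) = 1.25.
So H^(-3/4) = 0.125, which gives H = 16.

H* = 16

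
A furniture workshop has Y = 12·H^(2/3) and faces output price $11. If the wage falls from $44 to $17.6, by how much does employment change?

From P·MP_H = w with MP_H = 8·H^(-1/3), the labor demand is H(w) = (88/w)^(3).
At w = 44: H = 8. At w = 17.6: H = 125.
ΔH = 125 − 8 = 117.

ΔH = 117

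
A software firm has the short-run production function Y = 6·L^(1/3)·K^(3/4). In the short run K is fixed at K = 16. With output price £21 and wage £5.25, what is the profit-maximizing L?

With K = 16, MP_L = (1/3)·6·L^(-2/3)·16^(3/4) = 16·L^(-2/3).
Profit maximization for a price taker requires P·MP_L = w: 21·16·L^(-2/3) = 5.25.
So L^(-2/3) = 0.015625, which gives L = 512.

L* = 512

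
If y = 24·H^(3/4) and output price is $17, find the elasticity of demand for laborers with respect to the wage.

MP_H = (3/4)·24·H^(-1/4), so P·MP_H = w gives 306·H^(-1/4) = w.
Solving, H(w) = (306/w)^(4). This is a constant-elasticity form: H ∝ w^(−4), so ε = −4.

ε = -4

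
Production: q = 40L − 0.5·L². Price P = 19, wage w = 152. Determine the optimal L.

The marginal product of L is MP_L = 40 − L.
A price-taking firm hires until the value of the marginal product equals the wage: P·MP_L = w, so 19·(40 − L) = 152.
Then 40 − L = 8, giving L = 32.

L* = 32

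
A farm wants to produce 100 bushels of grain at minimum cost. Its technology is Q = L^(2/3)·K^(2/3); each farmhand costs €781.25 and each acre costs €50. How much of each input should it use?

L* = 8, K* = 125

Cost minimization requires the marginal rate of technical substitution to equal the input-price ratio: MP_L/MP_K = w/r.
Here MP_L/MP_K = (2/3)·(K/L)/(2/3) = (K/L). Setting this equal to 781.25/50 = 15.625 gives K = 15.625L.
Substituting into Q = 100: L^(2/3)·(15.625L)^(2/3) = 100.
Solving, L = 8 and K = 125.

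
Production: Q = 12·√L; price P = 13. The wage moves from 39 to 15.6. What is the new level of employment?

From P·MP_L = w with MP_L = 6·L^(-1/2), the labor demand is L(w) = (78/w)^(2).
At w = 39: L = 4. At w = 15.6: L = 25.

L* = 25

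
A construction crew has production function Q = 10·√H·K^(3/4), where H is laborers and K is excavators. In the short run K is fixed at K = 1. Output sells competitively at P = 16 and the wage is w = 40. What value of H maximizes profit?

With K = 1, MP_H = (1/2)·10·H^(-1/2)·1^(3/4) = 5·H^(-1/2).
Profit maximization for a price taker requires P·MP_H = w: 16·5·H^(-1/2) = 40.
So H^(-1/2) = 0.5, which gives H = 4.

H* = 4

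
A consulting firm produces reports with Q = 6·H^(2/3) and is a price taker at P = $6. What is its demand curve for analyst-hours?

MP_H = (2/3)·6·H^(-1/3) = 4·H^(-1/3).
Setting P·MP_H = w: 24·H^(-1/3) = w.
Solving for H: H^(-1/3) = w/24, so H = (24/w)^(3).

H(w) = 13824/w³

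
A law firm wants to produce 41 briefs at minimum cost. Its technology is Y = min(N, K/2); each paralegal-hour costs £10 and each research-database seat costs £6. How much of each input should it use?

N* = 41, K* = 82

With a fixed-proportions technology, the cost-minimizing bundle uses no slack in either input: N = K/2 = Y.
So N = 41 and K = 2·41 = 82.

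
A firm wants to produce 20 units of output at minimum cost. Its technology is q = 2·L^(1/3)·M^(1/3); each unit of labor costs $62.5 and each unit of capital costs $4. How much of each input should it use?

L* = 8, M* = 125

Cost minimization requires the marginal rate of technical substitution to equal the input-price ratio: MP_L/MP_M = w/r.
Here MP_L/MP_M = (1/3)·(M/L)/(1/3) = (M/L). Setting this equal to 62.5/4 = 15.625 gives M = 15.625L.
Substituting into q = 20: 2·L^(1/3)·(15.625L)^(1/3) = 20.
Solving, L = 8 and M = 125.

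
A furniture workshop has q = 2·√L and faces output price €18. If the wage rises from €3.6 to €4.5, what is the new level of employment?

L* = 16

From P·MP_L = w with MP_L = L^(-1/2), the labor demand is L(w) = (18/w)^(2).
At w = 3.6: L = 25. At w = 4.5: L = 16.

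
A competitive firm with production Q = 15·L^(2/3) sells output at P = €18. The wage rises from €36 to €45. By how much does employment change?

ΔL = -61

From P·MP_L = w with MP_L = 10·L^(-1/3), the labor demand is L(w) = (180/w)^(3).
At w = 36: L = 125. At w = 45: L = 64.
ΔL = 64 − 125 = -61.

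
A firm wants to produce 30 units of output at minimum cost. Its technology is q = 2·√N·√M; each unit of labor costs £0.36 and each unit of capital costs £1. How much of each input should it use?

N* = 25, M* = 9

Cost minimization requires the marginal rate of technical substitution to equal the input-price ratio: MP_N/MP_M = w/r.
Here MP_N/MP_M = (1/2)·(M/N)/(1/2) = (M/N). Setting this equal to 0.36/1 = 0.36 gives M = 0.36N.
Substituting into q = 30: 2·N^(1/2)·(0.36N)^(1/2) = 30.
Solving, N = 25 and M = 9.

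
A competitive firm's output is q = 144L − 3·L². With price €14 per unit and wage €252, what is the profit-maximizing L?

L* = 21

The marginal product of L is MP_L = 144 − 6L.
A price-taking firm hires until the value of the marginal product equals the wage: P·MP_L = w, so 14·(144 − 6L) = 252.
Then 144 − 6L = 18, giving L = 21.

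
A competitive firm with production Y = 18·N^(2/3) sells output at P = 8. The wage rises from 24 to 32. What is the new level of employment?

From P·MP_N = w with MP_N = 12·N^(-1/3), the labor demand is N(w) = (96/w)^(3).
At w = 24: N = 64. At w = 32: N = 27.

N* = 27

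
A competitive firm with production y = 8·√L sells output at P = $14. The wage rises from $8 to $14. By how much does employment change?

From P·MP_L = w with MP_L = 4·L^(-1/2), the labor demand is L(w) = (56/w)^(2).
At w = 8: L = 49. At w = 14: L = 16.
ΔL = 16 − 49 = -33.

ΔL = -33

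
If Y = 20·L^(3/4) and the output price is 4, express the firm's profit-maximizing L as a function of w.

MP_L = (3/4)·20·L^(-1/4) = 15·L^(-1/4).
Setting P·MP_L = w: 60·L^(-1/4) = w.
Solving for L: L^(-1/4) = w/60, so L = (60/w)^(4).

L(w) = (60/w)^(4)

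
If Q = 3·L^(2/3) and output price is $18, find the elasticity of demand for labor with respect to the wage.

ε = -3

MP_L = (2/3)·3·L^(-1/3), so P·MP_L = w gives 36·L^(-1/3) = w.
Solving, L(w) = (36/w)^(3). This is a constant-elasticity form: L ∝ w^(−3), so ε = −3.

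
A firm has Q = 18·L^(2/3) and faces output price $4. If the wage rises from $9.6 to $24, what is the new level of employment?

L* = 8

From P·MP_L = w with MP_L = 12·L^(-1/3), the labor demand is L(w) = (48/w)^(3).
At w = 9.6: L = 125. At w = 24: L = 8.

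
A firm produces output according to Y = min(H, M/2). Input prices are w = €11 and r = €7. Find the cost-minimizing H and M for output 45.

With a fixed-proportions technology, the cost-minimizing bundle uses no slack in either input: H = M/2 = Y.
So H = 45 and M = 2·45 = 90.

H* = 45, M* = 90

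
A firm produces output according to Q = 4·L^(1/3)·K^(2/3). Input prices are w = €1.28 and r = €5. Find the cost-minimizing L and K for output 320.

L* = 125, K* = 64

Cost minimization requires the marginal rate of technical substitution to equal the input-price ratio: MP_L/MP_K = w/r.
Here MP_L/MP_K = (1/3)·(K/L)/(2/3) = 0.5·(K/L). Setting this equal to 1.28/5 = 0.256 gives K = 0.512L.
Substituting into Q = 320: 4·L^(1/3)·(0.512L)^(2/3) = 320.
Solving, L = 125 and K = 64.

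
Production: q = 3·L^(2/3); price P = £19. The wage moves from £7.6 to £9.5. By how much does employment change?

ΔL = -61

From P·MP_L = w with MP_L = 2·L^(-1/3), the labor demand is L(w) = (38/w)^(3).
At w = 7.6: L = 125. At w = 9.5: L = 64.
ΔL = 64 − 125 = -61.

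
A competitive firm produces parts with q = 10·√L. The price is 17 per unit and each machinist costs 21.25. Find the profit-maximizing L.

L* = 16

MP_L = (1/2)·10·L^(-1/2) = 5·L^(-1/2).
Profit maximization for a price taker requires P·MP_L = w: 17·5·L^(-1/2) = 21.25.
So L^(-1/2) = 0.25, which gives L = 16.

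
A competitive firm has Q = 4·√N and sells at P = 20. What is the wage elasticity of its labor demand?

ε = -2

MP_N = (1/2)·4·N^(-1/2), so P·MP_N = w gives 40·N^(-1/2) = w.
Solving, N(w) = (40/w)^(2). This is a constant-elasticity form: N ∝ w^(−2), so ε = −2.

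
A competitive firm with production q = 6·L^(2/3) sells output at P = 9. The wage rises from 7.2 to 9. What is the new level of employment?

From P·MP_L = w with MP_L = 4·L^(-1/3), the labor demand is L(w) = (36/w)^(3).
At w = 7.2: L = 125. At w = 9: L = 64.

L* = 64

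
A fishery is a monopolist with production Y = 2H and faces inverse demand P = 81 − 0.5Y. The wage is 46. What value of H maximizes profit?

Marginal revenue from the inverse demand is MR = 81 − Y.
The marginal product is MP_H = 2.
A monopolist hires until marginal revenue product equals the wage: MR·MP_H = w.
(81 − 2H)·2 = 46, so H = 29.

H* = 29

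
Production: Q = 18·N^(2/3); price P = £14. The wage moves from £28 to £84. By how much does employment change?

From P·MP_N = w with MP_N = 12·N^(-1/3), the labor demand is N(w) = (168/w)^(3).
At w = 28: N = 216. At w = 84: N = 8.
ΔN = 8 − 216 = -208.

ΔN = -208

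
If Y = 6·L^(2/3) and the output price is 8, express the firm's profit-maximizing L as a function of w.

L(w) = 32768/w³

MP_L = (2/3)·6·L^(-1/3) = 4·L^(-1/3).
Setting P·MP_L = w: 32·L^(-1/3) = w.
Solving for L: L^(-1/3) = w/32, so L = (32/w)^(3).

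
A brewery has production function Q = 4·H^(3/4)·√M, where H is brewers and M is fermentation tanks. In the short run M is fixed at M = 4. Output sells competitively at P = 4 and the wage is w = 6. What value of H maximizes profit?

With M = 4, MP_H = (3/4)·4·H^(-1/4)·4^(1/2) = 6·H^(-1/4).
Profit maximization for a price taker requires P·MP_H = w: 4·6·H^(-1/4) = 6.
So H^(-1/4) = 0.25, which gives H = 256.

H* = 256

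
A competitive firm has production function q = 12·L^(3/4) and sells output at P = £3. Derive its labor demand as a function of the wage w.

L(w) = 531441/w^(4)

MP_L = (3/4)·12·L^(-1/4) = 9·L^(-1/4).
Setting P·MP_L = w: 27·L^(-1/4) = w.
Solving for L: L^(-1/4) = w/27, so L = (27/w)^(4).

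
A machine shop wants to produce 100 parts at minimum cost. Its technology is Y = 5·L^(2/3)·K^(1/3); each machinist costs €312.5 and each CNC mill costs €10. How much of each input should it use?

L* = 8, K* = 125

Cost minimization requires the marginal rate of technical substitution to equal the input-price ratio: MP_L/MP_K = w/r.
Here MP_L/MP_K = (2/3)·(K/L)/(1/3) = 2·(K/L). Setting this equal to 312.5/10 = 31.25 gives K = 15.625L.
Substituting into Y = 100: 5·L^(2/3)·(15.625L)^(1/3) = 100.
Solving, L = 8 and K = 125.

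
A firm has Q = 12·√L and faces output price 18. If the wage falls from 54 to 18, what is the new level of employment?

L* = 36

From P·MP_L = w with MP_L = 6·L^(-1/2), the labor demand is L(w) = (108/w)^(2).
At w = 54: L = 4. At w = 18: L = 36.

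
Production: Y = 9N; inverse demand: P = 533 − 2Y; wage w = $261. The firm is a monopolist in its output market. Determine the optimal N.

Marginal revenue from the inverse demand is MR = 533 − 4Y.
The marginal product is MP_N = 9.
A monopolist hires until marginal revenue product equals the wage: MR·MP_N = w.
(533 − 36N)·9 = 261, so N = 14.

N* = 14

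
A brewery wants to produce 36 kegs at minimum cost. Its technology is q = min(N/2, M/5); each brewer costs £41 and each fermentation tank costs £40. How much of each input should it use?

N* = 72, M* = 180

With a fixed-proportions technology, the cost-minimizing bundle uses no slack in either input: N/2 = M/5 = q.
So N = 2·36 = 72 and M = 5·36 = 180.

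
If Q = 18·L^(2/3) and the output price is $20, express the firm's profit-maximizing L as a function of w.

MP_L = (2/3)·18·L^(-1/3) = 12·L^(-1/3).
Setting P·MP_L = w: 240·L^(-1/3) = w.
Solving for L: L^(-1/3) = w/240, so L = (240/w)^(3).

L(w) = (240/w)^(3)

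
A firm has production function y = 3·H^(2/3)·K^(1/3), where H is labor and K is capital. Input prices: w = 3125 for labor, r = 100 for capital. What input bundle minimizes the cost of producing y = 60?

Cost minimization requires the marginal rate of technical substitution to equal the input-price ratio: MP_H/MP_K = w/r.
Here MP_H/MP_K = (2/3)·(K/H)/(1/3) = 2·(K/H). Setting this equal to 3125/100 = 31.25 gives K = 15.625H.
Substituting into y = 60: 3·H^(2/3)·(15.625H)^(1/3) = 60.
Solving, H = 8 and K = 125.

H* = 8, K* = 125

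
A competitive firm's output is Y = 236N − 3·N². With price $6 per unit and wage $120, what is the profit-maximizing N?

The marginal product of N is MP_N = 236 − 6N.
A price-taking firm hires until the value of the marginal product equals the wage: P·MP_N = w, so 6·(236 − 6N) = 120.
Then 236 − 6N = 20, giving N = 36.

N* = 36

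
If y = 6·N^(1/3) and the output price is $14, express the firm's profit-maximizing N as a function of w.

N(w) = (28/w)^(3/2)

MP_N = (1/3)·6·N^(-2/3) = 2·N^(-2/3).
Setting P·MP_N = w: 28·N^(-2/3) = w.
Solving for N: N^(-2/3) = w/28, so N = (28/w)^(3/2).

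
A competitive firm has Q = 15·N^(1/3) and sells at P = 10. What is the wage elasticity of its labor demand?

MP_N = (1/3)·15·N^(-2/3), so P·MP_N = w gives 50·N^(-2/3) = w.
Solving, N(w) = (50/w)^(3/2). This is a constant-elasticity form: N ∝ w^(−3/2), so ε = −3/2.

ε = -1.5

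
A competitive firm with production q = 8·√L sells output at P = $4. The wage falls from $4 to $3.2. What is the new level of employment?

From P·MP_L = w with MP_L = 4·L^(-1/2), the labor demand is L(w) = (16/w)^(2).
At w = 4: L = 16. At w = 3.2: L = 25.

L* = 25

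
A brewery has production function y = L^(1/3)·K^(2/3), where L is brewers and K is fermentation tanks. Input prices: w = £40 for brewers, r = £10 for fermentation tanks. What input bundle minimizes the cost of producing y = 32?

L* = 8, K* = 64

Cost minimization requires the marginal rate of technical substitution to equal the input-price ratio: MP_L/MP_K = w/r.
Here MP_L/MP_K = (1/3)·(K/L)/(2/3) = 0.5·(K/L). Setting this equal to 40/10 = 4 gives K = 8L.
Substituting into y = 32: L^(1/3)·(8L)^(2/3) = 32.
Solving, L = 8 and K = 64.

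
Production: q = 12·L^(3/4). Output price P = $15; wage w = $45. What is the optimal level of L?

MP_L = (3/4)·12·L^(-1/4) = 9·L^(-1/4).
Profit maximization for a price taker requires P·MP_L = w: 15·9·L^(-1/4) = 45.
So L^(-1/4) = 1/3, which gives L = 81.

L* = 81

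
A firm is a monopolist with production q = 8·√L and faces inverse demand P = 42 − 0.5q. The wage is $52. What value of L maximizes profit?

L* = 4

Marginal revenue from the inverse demand is MR = 42 − q.
The marginal product is MP_L = 4·L^(-1/2).
A monopolist hires until marginal revenue product equals the wage: MR·MP_L = w.
At L, q = 8·√L. Substituting and solving: (42 − 8·√L)·4·L^(-1/2) = 52 gives L = 4.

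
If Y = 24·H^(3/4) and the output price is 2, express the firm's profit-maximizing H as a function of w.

MP_H = (3/4)·24·H^(-1/4) = 18·H^(-1/4).
Setting P·MP_H = w: 36·H^(-1/4) = w.
Solving for H: H^(-1/4) = w/36, so H = (36/w)^(4).

H(w) = 1679616/w^(4)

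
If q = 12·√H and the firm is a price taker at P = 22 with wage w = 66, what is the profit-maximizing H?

MP_H = (1/2)·12·H^(-1/2) = 6·H^(-1/2).
Profit maximization for a price taker requires P·MP_H = w: 22·6·H^(-1/2) = 66.
So H^(-1/2) = 0.5, which gives H = 4.

H* = 4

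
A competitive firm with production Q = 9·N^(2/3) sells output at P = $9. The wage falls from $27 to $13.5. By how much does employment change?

From P·MP_N = w with MP_N = 6·N^(-1/3), the labor demand is N(w) = (54/w)^(3).
At w = 27: N = 8. At w = 13.5: N = 64.
ΔN = 64 − 8 = 56.

ΔN = 56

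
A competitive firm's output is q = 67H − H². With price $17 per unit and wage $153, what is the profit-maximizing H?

H* = 29

The marginal product of H is MP_H = 67 − 2H.
A price-taking firm hires until the value of the marginal product equals the wage: P·MP_H = w, so 17·(67 − 2H) = 153.
Then 67 − 2H = 9, giving H = 29.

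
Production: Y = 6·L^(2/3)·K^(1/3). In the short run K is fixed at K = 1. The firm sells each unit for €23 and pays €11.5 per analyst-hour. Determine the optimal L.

With K = 1, MP_L = (2/3)·6·L^(-1/3)·1^(1/3) = 4·L^(-1/3).
Profit maximization for a price taker requires P·MP_L = w: 23·4·L^(-1/3) = 11.5.
So L^(-1/3) = 0.125, which gives L = 512.

L* = 512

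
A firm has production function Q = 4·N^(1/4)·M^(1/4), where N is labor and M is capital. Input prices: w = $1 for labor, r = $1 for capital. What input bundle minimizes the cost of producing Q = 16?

Cost minimization requires the marginal rate of technical substitution to equal the input-price ratio: MP_N/MP_M = w/r.
Here MP_N/MP_M = (1/4)·(M/N)/(1/4) = (M/N). Setting this equal to 1/1 = 1 gives M = N.
Substituting into Q = 16: 4·N^(1/4)·(N)^(1/4) = 16.
Solving, N = 16 and M = 16.

N* = 16, M* = 16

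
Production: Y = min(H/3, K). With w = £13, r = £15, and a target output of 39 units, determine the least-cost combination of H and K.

With a fixed-proportions technology, the cost-minimizing bundle uses no slack in either input: H/3 = K = Y.
So H = 3·39 = 117 and K = 39.

H* = 117, K* = 39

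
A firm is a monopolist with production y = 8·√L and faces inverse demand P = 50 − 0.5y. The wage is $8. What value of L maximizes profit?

L* = 25

Marginal revenue from the inverse demand is MR = 50 − y.
The marginal product is MP_L = 4·L^(-1/2).
A monopolist hires until marginal revenue product equals the wage: MR·MP_L = w.
At L, y = 8·√L. Substituting and solving: (50 − 8·√L)·4·L^(-1/2) = 8 gives L = 25.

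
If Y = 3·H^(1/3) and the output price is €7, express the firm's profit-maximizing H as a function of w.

H(w) = (7/w)^(3/2)

MP_H = (1/3)·3·H^(-2/3) = H^(-2/3).
Setting P·MP_H = w: 7·H^(-2/3) = w.
Solving for H: H^(-2/3) = w/7, so H = (7/w)^(3/2).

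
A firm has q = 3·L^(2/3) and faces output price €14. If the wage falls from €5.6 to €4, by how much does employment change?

ΔL = 218

From P·MP_L = w with MP_L = 2·L^(-1/3), the labor demand is L(w) = (28/w)^(3).
At w = 5.6: L = 125. At w = 4: L = 343.
ΔL = 343 − 125 = 218.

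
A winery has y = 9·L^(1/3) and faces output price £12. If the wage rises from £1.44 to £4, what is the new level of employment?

From P·MP_L = w with MP_L = 3·L^(-2/3), the labor demand is L(w) = (36/w)^(3/2).
At w = 1.44: L = 125. At w = 4: L = 27.

L* = 27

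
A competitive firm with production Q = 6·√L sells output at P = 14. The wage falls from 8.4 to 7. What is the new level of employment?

L* = 36

From P·MP_L = w with MP_L = 3·L^(-1/2), the labor demand is L(w) = (42/w)^(2).
At w = 8.4: L = 25. At w = 7: L = 36.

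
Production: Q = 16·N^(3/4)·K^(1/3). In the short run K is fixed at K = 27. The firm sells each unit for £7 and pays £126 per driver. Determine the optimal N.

N* = 16

With K = 27, MP_N = (3/4)·16·N^(-1/4)·27^(1/3) = 36·N^(-1/4).
Profit maximization for a price taker requires P·MP_N = w: 7·36·N^(-1/4) = 126.
So N^(-1/4) = 0.5, which gives N = 16.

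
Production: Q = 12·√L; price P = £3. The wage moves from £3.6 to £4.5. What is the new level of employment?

From P·MP_L = w with MP_L = 6·L^(-1/2), the labor demand is L(w) = (18/w)^(2).
At w = 3.6: L = 25. At w = 4.5: L = 16.

L* = 16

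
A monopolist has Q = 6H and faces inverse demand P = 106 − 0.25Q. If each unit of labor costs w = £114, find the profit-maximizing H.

H* = 29

Marginal revenue from the inverse demand is MR = 106 − 0.5Q.
The marginal product is MP_H = 6.
A monopolist hires until marginal revenue product equals the wage: MR·MP_H = w.
(106 − 3H)·6 = 114, so H = 29.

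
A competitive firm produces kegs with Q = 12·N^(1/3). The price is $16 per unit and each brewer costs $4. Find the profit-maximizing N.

MP_N = (1/3)·12·N^(-2/3) = 4·N^(-2/3).
Profit maximization for a price taker requires P·MP_N = w: 16·4·N^(-2/3) = 4.
So N^(-2/3) = 0.0625, which gives N = 64.

N* = 64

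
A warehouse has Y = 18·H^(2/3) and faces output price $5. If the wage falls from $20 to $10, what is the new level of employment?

H* = 216

From P·MP_H = w with MP_H = 12·H^(-1/3), the labor demand is H(w) = (60/w)^(3).
At w = 20: H = 27. At w = 10: H = 216.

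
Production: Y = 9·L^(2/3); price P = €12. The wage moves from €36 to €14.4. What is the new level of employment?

L* = 125

From P·MP_L = w with MP_L = 6·L^(-1/3), the labor demand is L(w) = (72/w)^(3).
At w = 36: L = 8. At w = 14.4: L = 125.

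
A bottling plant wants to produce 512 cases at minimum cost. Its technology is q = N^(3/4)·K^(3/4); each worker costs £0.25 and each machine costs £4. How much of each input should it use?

N* = 256, K* = 16

Cost minimization requires the marginal rate of technical substitution to equal the input-price ratio: MP_N/MP_K = w/r.
Here MP_N/MP_K = (3/4)·(K/N)/(3/4) = (K/N). Setting this equal to 0.25/4 = 0.0625 gives K = 0.0625N.
Substituting into q = 512: N^(3/4)·(0.0625N)^(3/4) = 512.
Solving, N = 256 and K = 16.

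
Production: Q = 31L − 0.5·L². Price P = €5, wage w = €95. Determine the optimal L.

L* = 12

The marginal product of L is MP_L = 31 − L.
A price-taking firm hires until the value of the marginal product equals the wage: P·MP_L = w, so 5·(31 − L) = 95.
Then 31 − L = 19, giving L = 12.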